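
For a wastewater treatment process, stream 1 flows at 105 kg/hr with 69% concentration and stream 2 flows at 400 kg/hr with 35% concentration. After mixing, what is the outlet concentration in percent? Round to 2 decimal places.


Mass balance on solute: F1*x1 + F2*x2 = F3*x3
F3 = F1 + F2 = 105 + 400 = 505 kg/hr
x3 = (F1*x1 + F2*x2)/F3
x3 = (105*0.69 + 400*0.35) / 505
x3 = 42.07%


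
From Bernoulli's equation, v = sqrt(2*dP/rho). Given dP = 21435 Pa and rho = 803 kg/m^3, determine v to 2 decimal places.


v = sqrt(2*dP/rho)
v = sqrt(2*21435/803)
v = sqrt(53.387298)
v = 7.31 m/s


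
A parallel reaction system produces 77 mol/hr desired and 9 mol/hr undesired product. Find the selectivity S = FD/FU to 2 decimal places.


S = desired product rate / undesired product rate
S = 77 / 9
S = 8.56


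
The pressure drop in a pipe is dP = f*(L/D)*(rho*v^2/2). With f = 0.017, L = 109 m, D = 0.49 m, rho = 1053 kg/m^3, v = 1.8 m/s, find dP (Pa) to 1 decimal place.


dP = f * (L/D) * (rho*v^2/2)
dP = 0.017 * (109/0.49) * (1053*1.8^2/2)
L/D = 222.44897959
rho*v^2/2 = 1053*3.24/2 = 1705.86
dP = 0.017 * 222.44897959 * 1705.86
dP = 6450.9 Pa


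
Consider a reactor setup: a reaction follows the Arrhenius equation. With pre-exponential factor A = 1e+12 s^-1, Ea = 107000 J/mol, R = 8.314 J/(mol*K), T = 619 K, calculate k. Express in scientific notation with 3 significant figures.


k = A * exp(-Ea/(R*T))
k = 1e+12 * exp(-107000 / (8.314 * 619))
k = 1e+12 * exp(-20.79137)
k = 9.34e+02


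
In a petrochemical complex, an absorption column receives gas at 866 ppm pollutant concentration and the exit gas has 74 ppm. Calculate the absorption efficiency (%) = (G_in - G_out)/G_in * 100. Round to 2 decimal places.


Efficiency = (G_in - G_out) / G_in * 100%
Efficiency = (866 - 74) / 866 * 100
Efficiency = 792 / 866 * 100
Efficiency = 91.45%


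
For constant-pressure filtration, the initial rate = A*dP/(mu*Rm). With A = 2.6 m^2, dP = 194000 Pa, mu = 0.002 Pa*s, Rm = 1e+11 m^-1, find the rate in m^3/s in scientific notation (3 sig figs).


rate = A * dP / (mu * Rm)
rate = 2.6 * 194000 / (0.002 * 1e+11)
rate = 504400.0 / 2.000e+08
rate = 2.52e-03 m^3/s


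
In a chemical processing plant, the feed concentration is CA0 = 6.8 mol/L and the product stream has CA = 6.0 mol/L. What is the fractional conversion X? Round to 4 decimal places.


X = (CA0 - CA) / CA0
X = (6.8 - 6.0) / 6.8
X = 0.8 / 6.8
X = 0.1176


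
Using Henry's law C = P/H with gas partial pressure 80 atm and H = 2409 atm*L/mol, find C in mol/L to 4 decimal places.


C = P / H
C = 80 / 2409
C = 0.0332 mol/L


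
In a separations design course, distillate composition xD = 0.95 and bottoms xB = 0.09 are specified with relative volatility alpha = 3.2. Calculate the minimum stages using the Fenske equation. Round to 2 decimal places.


N_min = ln((xD*(1-xB))/(xB*(1-xD))) / ln(alpha)
Numerator inside ln: 0.8645 / 0.0045 = 192.111111
ln(192.111111) = 5.258074
ln(alpha) = ln(3.2) = 1.163151
N_min = 5.258074 / 1.163151 = 4.52


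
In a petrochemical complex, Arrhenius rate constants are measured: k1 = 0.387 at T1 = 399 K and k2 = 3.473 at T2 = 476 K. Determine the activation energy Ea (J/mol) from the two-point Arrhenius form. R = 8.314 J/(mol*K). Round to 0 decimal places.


Ea = R * ln(k2/k1) / (1/T1 - 1/T2)
ln(k2/k1) = ln(3.473/0.387) = 2.1943494
1/T1 - 1/T2 = 1/399 - 1/476 = 0.000405425328
Ea = 8.314 * 2.1943494 / 0.000405425328
Ea = 44999 J/mol


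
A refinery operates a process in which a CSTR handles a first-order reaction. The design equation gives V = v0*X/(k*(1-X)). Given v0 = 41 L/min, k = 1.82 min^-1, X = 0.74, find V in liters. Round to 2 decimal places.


V = v0 * X / (k * (1 - X))
V = 41 * 0.74 / (1.82 * (1 - 0.74))
V = 30.34 / (1.82 * 0.26)
V = 30.34 / 0.4732
V = 64.12 L


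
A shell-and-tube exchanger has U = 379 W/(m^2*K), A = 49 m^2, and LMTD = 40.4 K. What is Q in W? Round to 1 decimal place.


Q = U * A * LMTD
Q = 379 * 49 * 40.4
Q = 750268.4 W


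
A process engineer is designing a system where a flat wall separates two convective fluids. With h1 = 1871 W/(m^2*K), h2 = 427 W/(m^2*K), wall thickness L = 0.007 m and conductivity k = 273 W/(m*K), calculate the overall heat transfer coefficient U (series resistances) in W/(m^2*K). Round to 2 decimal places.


1/U = 1/h1 + L/k + 1/h2
1/U = 1/1871 + 0.007/273 + 1/427
1/U = 0.0005344735 + 2.5641e-05 + 0.0023419204
1/U = 0.0029020349
U = 344.59 W/(m^2*K)


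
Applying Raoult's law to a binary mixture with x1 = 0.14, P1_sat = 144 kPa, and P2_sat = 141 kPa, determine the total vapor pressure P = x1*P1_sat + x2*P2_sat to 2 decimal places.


P = x1*P1_sat + x2*P2_sat
x2 = 1 - x1 = 1 - 0.14 = 0.86
P = 0.14*144 + 0.86*141
P = 20.16 + 121.26
P = 141.42 kPa


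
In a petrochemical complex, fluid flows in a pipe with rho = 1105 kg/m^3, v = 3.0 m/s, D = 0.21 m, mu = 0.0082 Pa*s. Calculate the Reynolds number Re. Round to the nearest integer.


Re = rho * v * D / mu
Re = 1105 * 3.0 * 0.21 / 0.0082
Re = 696.15 / 0.0082
Re = 84896


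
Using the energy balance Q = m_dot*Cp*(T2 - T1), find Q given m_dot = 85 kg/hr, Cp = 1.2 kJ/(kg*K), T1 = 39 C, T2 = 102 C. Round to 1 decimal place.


Q = m_dot * Cp * (T2 - T1)
Q = 85 * 1.2 * (102 - 39)
Q = 85 * 1.2 * 63
Q = 6426.0 kJ/hr


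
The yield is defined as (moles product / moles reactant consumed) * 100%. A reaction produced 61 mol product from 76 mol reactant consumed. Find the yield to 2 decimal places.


Yield = (moles product / moles consumed) * 100%
Yield = (61 / 76) * 100
Yield = 0.8026 * 100
Yield = 80.26%


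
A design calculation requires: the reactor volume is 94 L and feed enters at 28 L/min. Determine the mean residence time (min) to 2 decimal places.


tau = V / v0
tau = 94 / 28
tau = 3.36 min


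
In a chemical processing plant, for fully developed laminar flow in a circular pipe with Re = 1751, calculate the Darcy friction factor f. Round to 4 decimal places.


f = 64 / Re
f = 64 / 1751
f = 0.0366


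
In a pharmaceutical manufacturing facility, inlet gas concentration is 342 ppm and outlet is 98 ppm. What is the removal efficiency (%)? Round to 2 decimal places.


Efficiency = (G_in - G_out) / G_in * 100%
Efficiency = (342 - 98) / 342 * 100
Efficiency = 244 / 342 * 100
Efficiency = 71.35%


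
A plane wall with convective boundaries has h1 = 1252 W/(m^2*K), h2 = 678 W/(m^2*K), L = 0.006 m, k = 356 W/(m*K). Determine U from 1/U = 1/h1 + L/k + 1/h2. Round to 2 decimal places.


1/U = 1/h1 + L/k + 1/h2
1/U = 1/1252 + 0.006/356 + 1/678
1/U = 0.000798722 + 1.68539e-05 + 0.0014749263
1/U = 0.0022905022
U = 436.59 W/(m^2*K)


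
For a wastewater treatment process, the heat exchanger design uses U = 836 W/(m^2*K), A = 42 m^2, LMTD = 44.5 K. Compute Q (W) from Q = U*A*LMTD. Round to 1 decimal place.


Q = U * A * LMTD
Q = 836 * 42 * 44.5
Q = 1562484.0 W


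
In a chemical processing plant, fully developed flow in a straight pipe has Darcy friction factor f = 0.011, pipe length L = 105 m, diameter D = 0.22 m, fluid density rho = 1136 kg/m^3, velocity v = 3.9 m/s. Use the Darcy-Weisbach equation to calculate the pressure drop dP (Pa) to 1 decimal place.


dP = f * (L/D) * (rho*v^2/2)
dP = 0.011 * (105/0.22) * (1136*3.9^2/2)
L/D = 477.27272727
rho*v^2/2 = 1136*15.21/2 = 8639.28
dP = 0.011 * 477.27272727 * 8639.28
dP = 45356.2 Pa


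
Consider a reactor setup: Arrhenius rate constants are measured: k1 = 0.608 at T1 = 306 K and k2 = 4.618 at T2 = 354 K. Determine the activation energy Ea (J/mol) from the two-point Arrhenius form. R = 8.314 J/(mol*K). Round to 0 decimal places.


Ea = R * ln(k2/k1) / (1/T1 - 1/T2)
ln(k2/k1) = ln(4.618/0.608) = 2.0275421
1/T1 - 1/T2 = 1/306 - 1/354 = 0.000443115099
Ea = 8.314 * 2.0275421 / 0.000443115099
Ea = 38042 J/mol


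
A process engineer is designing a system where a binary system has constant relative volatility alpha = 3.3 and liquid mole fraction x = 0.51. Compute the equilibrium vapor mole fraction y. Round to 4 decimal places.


y = alpha*x / (1 + (alpha-1)*x)
y = 3.3*0.51 / (1 + (3.3-1)*0.51)
y = 1.683 / (1 + 1.173)
y = 1.683 / 2.173
y = 0.7745


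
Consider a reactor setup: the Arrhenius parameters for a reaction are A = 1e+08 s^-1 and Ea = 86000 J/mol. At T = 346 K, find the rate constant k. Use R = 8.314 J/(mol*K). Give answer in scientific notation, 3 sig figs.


k = A * exp(-Ea/(R*T))
k = 1e+08 * exp(-86000 / (8.314 * 346))
k = 1e+08 * exp(-29.895948)
k = 1.04e-05


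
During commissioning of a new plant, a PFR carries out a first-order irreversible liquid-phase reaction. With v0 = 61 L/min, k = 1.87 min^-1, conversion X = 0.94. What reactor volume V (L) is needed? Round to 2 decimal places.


V = (v0/k) * ln(1/(1-X))
V = (61/1.87) * ln(1/(1-0.94))
V = 32.620321 * ln(16.666667)
V = 32.620321 * 2.813411
V = 91.77 L


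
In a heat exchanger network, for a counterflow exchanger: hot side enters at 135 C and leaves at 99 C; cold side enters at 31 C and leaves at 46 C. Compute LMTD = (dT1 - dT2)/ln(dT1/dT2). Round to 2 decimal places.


dT1 = Th_in - Tc_out = 135 - 46 = 89
dT2 = Th_out - Tc_in = 99 - 31 = 68
LMTD = (dT1 - dT2) / ln(dT1/dT2)
LMTD = (89 - 68) / ln(89/68)
LMTD = 78.03 K


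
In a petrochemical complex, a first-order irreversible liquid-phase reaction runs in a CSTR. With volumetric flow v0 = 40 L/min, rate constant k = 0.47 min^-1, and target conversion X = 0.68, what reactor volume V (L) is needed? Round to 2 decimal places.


V = v0 * X / (k * (1 - X))
V = 40 * 0.68 / (0.47 * (1 - 0.68))
V = 27.2 / (0.47 * 0.32)
V = 27.2 / 0.1504
V = 180.85 L


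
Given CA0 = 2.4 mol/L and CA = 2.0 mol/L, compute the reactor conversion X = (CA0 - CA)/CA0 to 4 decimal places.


X = (CA0 - CA) / CA0
X = (2.4 - 2.0) / 2.4
X = 0.4 / 2.4
X = 0.1667


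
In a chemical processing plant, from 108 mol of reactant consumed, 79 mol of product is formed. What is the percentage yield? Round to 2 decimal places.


Yield = (moles product / moles consumed) * 100%
Yield = (79 / 108) * 100
Yield = 0.7315 * 100
Yield = 73.15%


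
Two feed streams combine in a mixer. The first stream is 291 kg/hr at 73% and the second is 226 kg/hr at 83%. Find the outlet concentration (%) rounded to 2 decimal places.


Mass balance on solute: F1*x1 + F2*x2 = F3*x3
F3 = F1 + F2 = 291 + 226 = 517 kg/hr
x3 = (F1*x1 + F2*x2)/F3
x3 = (291*0.73 + 226*0.83) / 517
x3 = 77.37%


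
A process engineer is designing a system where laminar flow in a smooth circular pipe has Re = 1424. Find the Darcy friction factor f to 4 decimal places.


f = 64 / Re
f = 64 / 1424
f = 0.0449


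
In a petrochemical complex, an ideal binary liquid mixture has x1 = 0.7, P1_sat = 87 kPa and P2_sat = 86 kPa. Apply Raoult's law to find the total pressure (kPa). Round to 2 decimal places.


P = x1*P1_sat + x2*P2_sat
x2 = 1 - x1 = 1 - 0.7 = 0.3
P = 0.7*87 + 0.3*86
P = 60.9 + 25.8
P = 86.70 kPa


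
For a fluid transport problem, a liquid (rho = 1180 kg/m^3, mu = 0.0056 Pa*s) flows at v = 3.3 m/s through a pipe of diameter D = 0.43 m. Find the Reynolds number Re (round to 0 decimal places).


Re = rho * v * D / mu
Re = 1180 * 3.3 * 0.43 / 0.0056
Re = 1674.42 / 0.0056
Re = 299004


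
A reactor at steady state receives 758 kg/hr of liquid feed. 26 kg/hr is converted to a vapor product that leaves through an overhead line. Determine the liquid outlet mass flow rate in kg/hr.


Steady-state mass balance on the main outlet: F_out = F_in - F_removed
F_out = 758 - 26
F_out = 732 kg/hr


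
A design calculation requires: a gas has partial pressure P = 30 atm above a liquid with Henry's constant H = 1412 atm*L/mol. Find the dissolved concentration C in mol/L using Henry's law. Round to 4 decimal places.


C = P / H
C = 30 / 1412
C = 0.0212 mol/L


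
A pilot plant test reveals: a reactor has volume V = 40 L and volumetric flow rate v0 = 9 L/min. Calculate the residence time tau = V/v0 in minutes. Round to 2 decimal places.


tau = V / v0
tau = 40 / 9
tau = 4.44 min


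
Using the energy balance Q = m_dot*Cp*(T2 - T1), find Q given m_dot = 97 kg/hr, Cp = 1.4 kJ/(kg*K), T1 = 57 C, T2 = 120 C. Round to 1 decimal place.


Q = m_dot * Cp * (T2 - T1)
Q = 97 * 1.4 * (120 - 57)
Q = 97 * 1.4 * 63
Q = 8555.4 kJ/hr


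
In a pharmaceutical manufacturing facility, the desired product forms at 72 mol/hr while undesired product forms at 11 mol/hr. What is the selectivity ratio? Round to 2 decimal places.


S = desired product rate / undesired product rate
S = 72 / 11
S = 6.55


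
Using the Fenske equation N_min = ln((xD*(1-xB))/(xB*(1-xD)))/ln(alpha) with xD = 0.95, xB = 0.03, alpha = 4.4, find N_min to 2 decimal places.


N_min = ln((xD*(1-xB))/(xB*(1-xD))) / ln(alpha)
Numerator inside ln: 0.9215 / 0.0015 = 614.333333
ln(614.333333) = 6.420538
ln(alpha) = ln(4.4) = 1.481605
N_min = 6.420538 / 1.481605 = 4.33


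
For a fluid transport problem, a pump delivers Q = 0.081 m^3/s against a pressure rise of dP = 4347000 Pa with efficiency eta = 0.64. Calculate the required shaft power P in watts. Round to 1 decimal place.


P = Q * dP / eta
P = 0.081 * 4347000 / 0.64
P = 352107.0 / 0.64
P = 550167.2 W


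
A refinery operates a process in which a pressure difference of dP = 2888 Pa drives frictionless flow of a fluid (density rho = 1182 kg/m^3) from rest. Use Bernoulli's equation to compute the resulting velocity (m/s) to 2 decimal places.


v = sqrt(2*dP/rho)
v = sqrt(2*2888/1182)
v = sqrt(4.886633)
v = 2.21 m/s


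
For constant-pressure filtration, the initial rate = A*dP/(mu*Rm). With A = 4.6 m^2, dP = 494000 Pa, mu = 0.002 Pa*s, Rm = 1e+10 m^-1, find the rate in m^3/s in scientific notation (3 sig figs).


rate = A * dP / (mu * Rm)
rate = 4.6 * 494000 / (0.002 * 1e+10)
rate = 2272400.0 / 2.000e+07
rate = 1.14e-01 m^3/s


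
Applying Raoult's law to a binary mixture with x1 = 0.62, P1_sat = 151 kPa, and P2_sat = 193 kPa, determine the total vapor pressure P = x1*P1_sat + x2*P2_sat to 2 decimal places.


P = x1*P1_sat + x2*P2_sat
x2 = 1 - x1 = 1 - 0.62 = 0.38
P = 0.62*151 + 0.38*193
P = 93.62 + 73.34
P = 166.96 kPa


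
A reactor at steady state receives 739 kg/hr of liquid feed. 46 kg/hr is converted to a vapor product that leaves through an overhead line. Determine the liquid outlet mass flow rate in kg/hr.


Steady-state mass balance on the main outlet: F_out = F_in - F_removed
F_out = 739 - 46
F_out = 693 kg/hr


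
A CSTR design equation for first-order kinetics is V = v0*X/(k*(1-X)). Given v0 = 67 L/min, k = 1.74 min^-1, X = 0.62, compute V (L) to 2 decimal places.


V = v0 * X / (k * (1 - X))
V = 67 * 0.62 / (1.74 * (1 - 0.62))
V = 41.54 / (1.74 * 0.38)
V = 41.54 / 0.6612
V = 62.83 L


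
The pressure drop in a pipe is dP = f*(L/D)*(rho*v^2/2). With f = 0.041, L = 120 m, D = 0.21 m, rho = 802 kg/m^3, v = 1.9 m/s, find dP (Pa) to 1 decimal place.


dP = f * (L/D) * (rho*v^2/2)
dP = 0.041 * (120/0.21) * (802*1.9^2/2)
L/D = 571.42857143
rho*v^2/2 = 802*3.61/2 = 1447.61
dP = 0.041 * 571.42857143 * 1447.61
dP = 33915.4 Pa


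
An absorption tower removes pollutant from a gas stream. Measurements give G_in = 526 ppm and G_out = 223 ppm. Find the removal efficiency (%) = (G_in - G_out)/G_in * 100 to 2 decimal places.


Efficiency = (G_in - G_out) / G_in * 100%
Efficiency = (526 - 223) / 526 * 100
Efficiency = 303 / 526 * 100
Efficiency = 57.60%


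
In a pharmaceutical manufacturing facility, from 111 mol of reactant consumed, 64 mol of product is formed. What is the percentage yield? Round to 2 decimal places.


Yield = (moles product / moles consumed) * 100%
Yield = (64 / 111) * 100
Yield = 0.5766 * 100
Yield = 57.66%


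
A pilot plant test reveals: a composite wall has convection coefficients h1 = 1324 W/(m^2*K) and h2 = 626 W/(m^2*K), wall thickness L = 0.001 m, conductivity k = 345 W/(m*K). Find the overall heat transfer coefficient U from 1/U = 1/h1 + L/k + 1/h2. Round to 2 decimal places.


1/U = 1/h1 + L/k + 1/h2
1/U = 1/1324 + 0.001/345 + 1/626
1/U = 0.000755287 + 2.8986e-06 + 0.0015974441
1/U = 0.0023556297
U = 424.51 W/(m^2*K)


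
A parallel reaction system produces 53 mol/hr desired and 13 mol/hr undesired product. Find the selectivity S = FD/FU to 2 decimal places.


S = desired product rate / undesired product rate
S = 53 / 13
S = 4.08


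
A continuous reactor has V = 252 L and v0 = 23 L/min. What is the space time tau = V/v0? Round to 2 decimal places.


tau = V / v0
tau = 252 / 23
tau = 10.96 min


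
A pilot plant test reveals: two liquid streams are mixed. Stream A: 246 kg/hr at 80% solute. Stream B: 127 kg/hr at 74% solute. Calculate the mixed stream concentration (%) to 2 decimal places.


Mass balance on solute: F1*x1 + F2*x2 = F3*x3
F3 = F1 + F2 = 246 + 127 = 373 kg/hr
x3 = (F1*x1 + F2*x2)/F3
x3 = (246*0.8 + 127*0.74) / 373
x3 = 77.96%


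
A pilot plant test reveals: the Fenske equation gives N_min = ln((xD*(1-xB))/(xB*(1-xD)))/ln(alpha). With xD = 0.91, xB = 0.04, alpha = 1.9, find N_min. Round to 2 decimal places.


N_min = ln((xD*(1-xB))/(xB*(1-xD))) / ln(alpha)
Numerator inside ln: 0.8736 / 0.0036 = 242.666667
ln(242.666667) = 5.491689
ln(alpha) = ln(1.9) = 0.641854
N_min = 5.491689 / 0.641854 = 8.56


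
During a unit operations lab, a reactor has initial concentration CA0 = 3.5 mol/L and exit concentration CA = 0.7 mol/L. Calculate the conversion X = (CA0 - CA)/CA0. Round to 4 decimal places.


X = (CA0 - CA) / CA0
X = (3.5 - 0.7) / 3.5
X = 2.8 / 3.5
X = 0.8000


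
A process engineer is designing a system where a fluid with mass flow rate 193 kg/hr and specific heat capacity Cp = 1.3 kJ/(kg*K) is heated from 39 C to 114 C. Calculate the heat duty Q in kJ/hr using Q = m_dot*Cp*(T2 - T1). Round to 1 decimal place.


Q = m_dot * Cp * (T2 - T1)
Q = 193 * 1.3 * (114 - 39)
Q = 193 * 1.3 * 75
Q = 18817.5 kJ/hr


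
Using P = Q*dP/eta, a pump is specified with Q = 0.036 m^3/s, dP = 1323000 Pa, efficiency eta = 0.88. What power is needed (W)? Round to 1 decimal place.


P = Q * dP / eta
P = 0.036 * 1323000 / 0.88
P = 47628.0 / 0.88
P = 54122.7 W


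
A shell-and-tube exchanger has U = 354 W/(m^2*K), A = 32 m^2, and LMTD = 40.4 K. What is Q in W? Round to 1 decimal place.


Q = U * A * LMTD
Q = 354 * 32 * 40.4
Q = 457651.2 W


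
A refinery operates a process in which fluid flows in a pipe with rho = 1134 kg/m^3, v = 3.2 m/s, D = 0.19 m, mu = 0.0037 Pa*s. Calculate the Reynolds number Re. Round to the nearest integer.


Re = rho * v * D / mu
Re = 1134 * 3.2 * 0.19 / 0.0037
Re = 689.472 / 0.0037
Re = 186344


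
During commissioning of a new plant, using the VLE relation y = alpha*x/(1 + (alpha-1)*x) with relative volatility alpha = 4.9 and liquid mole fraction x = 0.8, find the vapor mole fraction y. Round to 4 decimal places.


y = alpha*x / (1 + (alpha-1)*x)
y = 4.9*0.8 / (1 + (4.9-1)*0.8)
y = 3.92 / (1 + 3.12)
y = 3.92 / 4.12
y = 0.9515


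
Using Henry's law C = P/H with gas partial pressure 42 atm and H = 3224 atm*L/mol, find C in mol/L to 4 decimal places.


C = P / H
C = 42 / 3224
C = 0.0130 mol/L


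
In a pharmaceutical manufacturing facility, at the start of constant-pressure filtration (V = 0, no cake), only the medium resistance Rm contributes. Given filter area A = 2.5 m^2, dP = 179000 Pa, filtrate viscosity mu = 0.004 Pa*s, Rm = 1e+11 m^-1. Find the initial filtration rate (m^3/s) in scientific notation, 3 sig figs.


rate = A * dP / (mu * Rm)
rate = 2.5 * 179000 / (0.004 * 1e+11)
rate = 447500.0 / 4.000e+08
rate = 1.12e-03 m^3/s


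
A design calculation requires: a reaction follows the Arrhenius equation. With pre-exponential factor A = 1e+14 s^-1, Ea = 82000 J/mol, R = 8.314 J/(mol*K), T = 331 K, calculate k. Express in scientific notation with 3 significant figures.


k = A * exp(-Ea/(R*T))
k = 1e+14 * exp(-82000 / (8.314 * 331))
k = 1e+14 * exp(-29.797226)
k = 1.15e+01


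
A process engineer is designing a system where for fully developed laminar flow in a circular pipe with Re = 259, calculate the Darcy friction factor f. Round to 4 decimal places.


f = 64 / Re
f = 64 / 259
f = 0.2471


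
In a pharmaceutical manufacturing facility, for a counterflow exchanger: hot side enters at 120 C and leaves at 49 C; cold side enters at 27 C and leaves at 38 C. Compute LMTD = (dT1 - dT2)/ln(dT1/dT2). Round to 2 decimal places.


dT1 = Th_in - Tc_out = 120 - 38 = 82
dT2 = Th_out - Tc_in = 49 - 27 = 22
LMTD = (dT1 - dT2) / ln(dT1/dT2)
LMTD = (82 - 22) / ln(82/22)
LMTD = 45.60 K


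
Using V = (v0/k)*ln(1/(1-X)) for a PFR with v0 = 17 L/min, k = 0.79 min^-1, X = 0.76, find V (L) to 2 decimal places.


V = (v0/k) * ln(1/(1-X))
V = (17/0.79) * ln(1/(1-0.76))
V = 21.518987 * ln(4.166667)
V = 21.518987 * 1.427116
V = 30.71 L


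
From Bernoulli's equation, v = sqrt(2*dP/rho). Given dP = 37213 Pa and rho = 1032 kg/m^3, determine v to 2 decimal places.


v = sqrt(2*dP/rho)
v = sqrt(2*37213/1032)
v = sqrt(72.118217)
v = 8.49 m/s


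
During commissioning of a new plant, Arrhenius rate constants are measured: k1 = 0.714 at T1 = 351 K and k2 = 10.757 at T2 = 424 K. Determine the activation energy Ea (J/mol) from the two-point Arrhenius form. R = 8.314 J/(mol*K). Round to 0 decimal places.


Ea = R * ln(k2/k1) / (1/T1 - 1/T2)
ln(k2/k1) = ln(10.757/0.714) = 2.712429
1/T1 - 1/T2 = 1/351 - 1/424 = 0.000490512283
Ea = 8.314 * 2.712429 / 0.000490512283
Ea = 45975 J/mol


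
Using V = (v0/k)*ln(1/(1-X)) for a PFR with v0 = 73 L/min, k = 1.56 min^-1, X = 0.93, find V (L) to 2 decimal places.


V = (v0/k) * ln(1/(1-X))
V = (73/1.56) * ln(1/(1-0.93))
V = 46.794872 * ln(14.285714)
V = 46.794872 * 2.65926
V = 124.44 L


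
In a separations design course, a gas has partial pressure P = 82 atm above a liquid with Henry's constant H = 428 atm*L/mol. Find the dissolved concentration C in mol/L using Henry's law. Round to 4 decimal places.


C = P / H
C = 82 / 428
C = 0.1916 mol/L


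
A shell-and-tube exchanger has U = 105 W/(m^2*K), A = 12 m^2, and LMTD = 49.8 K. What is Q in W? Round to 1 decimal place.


Q = U * A * LMTD
Q = 105 * 12 * 49.8
Q = 62748.0 W


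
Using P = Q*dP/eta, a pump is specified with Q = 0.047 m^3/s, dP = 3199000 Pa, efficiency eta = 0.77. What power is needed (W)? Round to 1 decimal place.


P = Q * dP / eta
P = 0.047 * 3199000 / 0.77
P = 150353.0 / 0.77
P = 195263.6 W


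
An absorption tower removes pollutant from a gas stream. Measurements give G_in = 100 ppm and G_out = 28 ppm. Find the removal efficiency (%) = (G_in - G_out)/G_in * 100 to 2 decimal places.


Efficiency = (G_in - G_out) / G_in * 100%
Efficiency = (100 - 28) / 100 * 100
Efficiency = 72 / 100 * 100
Efficiency = 72.00%


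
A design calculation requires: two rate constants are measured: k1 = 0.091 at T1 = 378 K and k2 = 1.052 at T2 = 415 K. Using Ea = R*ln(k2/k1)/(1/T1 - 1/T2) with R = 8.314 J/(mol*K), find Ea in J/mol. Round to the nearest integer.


Ea = R * ln(k2/k1) / (1/T1 - 1/T2)
ln(k2/k1) = ln(1.052/0.091) = 2.4475889
1/T1 - 1/T2 = 1/378 - 1/415 = 0.000235864091
Ea = 8.314 * 2.4475889 / 0.000235864091
Ea = 86275 J/mol


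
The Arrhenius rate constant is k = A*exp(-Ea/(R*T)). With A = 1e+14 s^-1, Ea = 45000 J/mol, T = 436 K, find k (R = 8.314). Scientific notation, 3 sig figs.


k = A * exp(-Ea/(R*T))
k = 1e+14 * exp(-45000 / (8.314 * 436))
k = 1e+14 * exp(-12.414122)
k = 4.06e+08


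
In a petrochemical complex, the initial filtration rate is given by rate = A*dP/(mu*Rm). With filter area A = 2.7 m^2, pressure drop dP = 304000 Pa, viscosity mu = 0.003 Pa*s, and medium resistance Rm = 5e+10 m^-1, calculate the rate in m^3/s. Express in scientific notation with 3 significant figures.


rate = A * dP / (mu * Rm)
rate = 2.7 * 304000 / (0.003 * 5e+10)
rate = 820800.0 / 1.500e+08
rate = 5.47e-03 m^3/s


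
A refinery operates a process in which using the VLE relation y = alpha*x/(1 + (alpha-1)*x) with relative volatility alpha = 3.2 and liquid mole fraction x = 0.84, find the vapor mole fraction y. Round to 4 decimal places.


y = alpha*x / (1 + (alpha-1)*x)
y = 3.2*0.84 / (1 + (3.2-1)*0.84)
y = 2.688 / (1 + 1.848)
y = 2.688 / 2.848
y = 0.9438


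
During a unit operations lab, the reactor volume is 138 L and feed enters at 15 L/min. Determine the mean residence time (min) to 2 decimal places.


tau = V / v0
tau = 138 / 15
tau = 9.20 min


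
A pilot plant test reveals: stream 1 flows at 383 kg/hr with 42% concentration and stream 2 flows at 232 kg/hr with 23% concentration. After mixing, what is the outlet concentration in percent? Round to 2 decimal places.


Mass balance on solute: F1*x1 + F2*x2 = F3*x3
F3 = F1 + F2 = 383 + 232 = 615 kg/hr
x3 = (F1*x1 + F2*x2)/F3
x3 = (383*0.42 + 232*0.23) / 615
x3 = 34.83%


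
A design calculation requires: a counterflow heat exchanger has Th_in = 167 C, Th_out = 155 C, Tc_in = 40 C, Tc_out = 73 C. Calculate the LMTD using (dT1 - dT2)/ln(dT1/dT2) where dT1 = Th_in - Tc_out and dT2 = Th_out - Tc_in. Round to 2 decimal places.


dT1 = Th_in - Tc_out = 167 - 73 = 94
dT2 = Th_out - Tc_in = 155 - 40 = 115
LMTD = (dT1 - dT2) / ln(dT1/dT2)
LMTD = (94 - 115) / ln(94/115)
LMTD = 104.15 K


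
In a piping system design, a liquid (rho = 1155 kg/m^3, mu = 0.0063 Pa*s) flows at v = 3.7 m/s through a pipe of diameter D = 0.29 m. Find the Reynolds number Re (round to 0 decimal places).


Re = rho * v * D / mu
Re = 1155 * 3.7 * 0.29 / 0.0063
Re = 1239.315 / 0.0063
Re = 196717


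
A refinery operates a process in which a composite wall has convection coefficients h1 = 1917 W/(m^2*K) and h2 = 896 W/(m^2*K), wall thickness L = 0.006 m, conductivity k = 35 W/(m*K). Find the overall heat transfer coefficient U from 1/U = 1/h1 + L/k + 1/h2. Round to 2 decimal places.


1/U = 1/h1 + L/k + 1/h2
1/U = 1/1917 + 0.006/35 + 1/896
1/U = 0.0005216484 + 0.0001714286 + 0.0011160714
1/U = 0.0018091484
U = 552.75 W/(m^2*K)


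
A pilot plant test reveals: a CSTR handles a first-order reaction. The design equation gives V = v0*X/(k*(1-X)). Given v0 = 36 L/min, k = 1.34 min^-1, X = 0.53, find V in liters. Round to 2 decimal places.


V = v0 * X / (k * (1 - X))
V = 36 * 0.53 / (1.34 * (1 - 0.53))
V = 19.08 / (1.34 * 0.47)
V = 19.08 / 0.6298
V = 30.30 L


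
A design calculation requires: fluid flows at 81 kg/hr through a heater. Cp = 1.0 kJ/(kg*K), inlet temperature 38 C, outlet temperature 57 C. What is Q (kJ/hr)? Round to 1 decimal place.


Q = m_dot * Cp * (T2 - T1)
Q = 81 * 1.0 * (57 - 38)
Q = 81 * 1.0 * 19
Q = 1539.0 kJ/hr


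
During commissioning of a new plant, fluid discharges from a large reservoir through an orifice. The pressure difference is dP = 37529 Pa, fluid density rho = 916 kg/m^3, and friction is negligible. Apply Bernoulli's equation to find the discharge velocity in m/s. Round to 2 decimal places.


v = sqrt(2*dP/rho)
v = sqrt(2*37529/916)
v = sqrt(81.941048)
v = 9.05 m/s


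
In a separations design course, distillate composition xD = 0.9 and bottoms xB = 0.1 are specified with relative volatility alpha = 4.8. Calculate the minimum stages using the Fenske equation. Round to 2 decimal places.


N_min = ln((xD*(1-xB))/(xB*(1-xD))) / ln(alpha)
Numerator inside ln: 0.81 / 0.01 = 81.0
ln(81.0) = 4.394449
ln(alpha) = ln(4.8) = 1.568616
N_min = 4.394449 / 1.568616 = 2.80


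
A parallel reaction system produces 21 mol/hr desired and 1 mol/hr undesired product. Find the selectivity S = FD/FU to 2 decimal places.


S = desired product rate / undesired product rate
S = 21 / 1
S = 21.00


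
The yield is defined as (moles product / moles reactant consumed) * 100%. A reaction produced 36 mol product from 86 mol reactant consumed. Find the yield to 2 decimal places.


Yield = (moles product / moles consumed) * 100%
Yield = (36 / 86) * 100
Yield = 0.4186 * 100
Yield = 41.86%


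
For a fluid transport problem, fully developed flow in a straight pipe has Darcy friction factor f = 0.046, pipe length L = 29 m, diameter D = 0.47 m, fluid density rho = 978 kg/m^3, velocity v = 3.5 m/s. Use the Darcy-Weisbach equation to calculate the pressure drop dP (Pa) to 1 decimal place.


dP = f * (L/D) * (rho*v^2/2)
dP = 0.046 * (29/0.47) * (978*3.5^2/2)
L/D = 61.70212766
rho*v^2/2 = 978*12.25/2 = 5990.25
dP = 0.046 * 61.70212766 * 5990.25
dP = 17002.1 Pa


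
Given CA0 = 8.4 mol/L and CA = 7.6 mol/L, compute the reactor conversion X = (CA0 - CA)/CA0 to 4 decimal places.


X = (CA0 - CA) / CA0
X = (8.4 - 7.6) / 8.4
X = 0.8 / 8.4
X = 0.0952


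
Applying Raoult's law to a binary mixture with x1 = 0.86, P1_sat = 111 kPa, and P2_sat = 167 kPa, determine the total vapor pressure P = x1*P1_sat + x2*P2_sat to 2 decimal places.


P = x1*P1_sat + x2*P2_sat
x2 = 1 - x1 = 1 - 0.86 = 0.14
P = 0.86*111 + 0.14*167
P = 95.46 + 23.38
P = 118.84 kPa


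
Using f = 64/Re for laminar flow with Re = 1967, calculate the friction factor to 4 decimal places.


f = 64 / Re
f = 64 / 1967
f = 0.0325


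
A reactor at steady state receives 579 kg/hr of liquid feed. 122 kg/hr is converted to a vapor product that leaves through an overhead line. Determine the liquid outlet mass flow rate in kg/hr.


Steady-state mass balance on the main outlet: F_out = F_in - F_removed
F_out = 579 - 122
F_out = 457 kg/hr


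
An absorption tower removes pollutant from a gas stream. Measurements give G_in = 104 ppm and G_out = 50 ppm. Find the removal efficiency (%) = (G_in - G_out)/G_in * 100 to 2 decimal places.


Efficiency = (G_in - G_out) / G_in * 100%
Efficiency = (104 - 50) / 104 * 100
Efficiency = 54 / 104 * 100
Efficiency = 51.92%


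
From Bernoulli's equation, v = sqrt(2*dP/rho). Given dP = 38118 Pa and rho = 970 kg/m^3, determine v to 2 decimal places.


v = sqrt(2*dP/rho)
v = sqrt(2*38118/970)
v = sqrt(78.593814)
v = 8.87 m/s


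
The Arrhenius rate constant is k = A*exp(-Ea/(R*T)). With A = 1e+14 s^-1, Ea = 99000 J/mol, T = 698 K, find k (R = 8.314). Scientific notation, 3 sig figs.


k = A * exp(-Ea/(R*T))
k = 1e+14 * exp(-99000 / (8.314 * 698))
k = 1e+14 * exp(-17.059636)
k = 3.90e+06


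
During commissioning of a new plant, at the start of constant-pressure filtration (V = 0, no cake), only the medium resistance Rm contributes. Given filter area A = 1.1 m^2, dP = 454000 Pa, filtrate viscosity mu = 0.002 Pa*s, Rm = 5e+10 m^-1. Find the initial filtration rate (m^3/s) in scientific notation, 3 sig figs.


rate = A * dP / (mu * Rm)
rate = 1.1 * 454000 / (0.002 * 5e+10)
rate = 499400.0 / 1.000e+08
rate = 4.99e-03 m^3/s


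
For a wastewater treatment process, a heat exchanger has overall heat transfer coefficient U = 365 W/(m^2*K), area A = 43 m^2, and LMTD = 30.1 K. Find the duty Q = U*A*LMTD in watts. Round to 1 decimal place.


Q = U * A * LMTD
Q = 365 * 43 * 30.1
Q = 472419.5 W


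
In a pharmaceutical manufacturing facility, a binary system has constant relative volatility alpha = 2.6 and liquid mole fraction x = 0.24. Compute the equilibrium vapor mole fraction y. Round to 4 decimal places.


y = alpha*x / (1 + (alpha-1)*x)
y = 2.6*0.24 / (1 + (2.6-1)*0.24)
y = 0.624 / (1 + 0.384)
y = 0.624 / 1.384
y = 0.4509


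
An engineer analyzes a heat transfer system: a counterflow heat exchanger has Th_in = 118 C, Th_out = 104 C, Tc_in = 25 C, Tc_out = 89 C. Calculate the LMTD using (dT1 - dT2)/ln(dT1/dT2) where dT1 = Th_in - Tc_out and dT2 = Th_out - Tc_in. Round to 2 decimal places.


dT1 = Th_in - Tc_out = 118 - 89 = 29
dT2 = Th_out - Tc_in = 104 - 25 = 79
LMTD = (dT1 - dT2) / ln(dT1/dT2)
LMTD = (29 - 79) / ln(29/79)
LMTD = 49.89 K


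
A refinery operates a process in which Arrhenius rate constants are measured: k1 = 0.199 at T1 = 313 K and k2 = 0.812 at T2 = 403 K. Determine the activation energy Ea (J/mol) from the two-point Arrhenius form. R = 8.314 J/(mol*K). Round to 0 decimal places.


Ea = R * ln(k2/k1) / (1/T1 - 1/T2)
ln(k2/k1) = ln(0.812/0.199) = 1.4061955
1/T1 - 1/T2 = 1/313 - 1/403 = 0.000713498601
Ea = 8.314 * 1.4061955 / 0.000713498601
Ea = 16386 J/mol


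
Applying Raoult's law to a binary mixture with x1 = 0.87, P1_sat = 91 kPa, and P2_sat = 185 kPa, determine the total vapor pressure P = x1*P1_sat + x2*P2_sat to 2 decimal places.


P = x1*P1_sat + x2*P2_sat
x2 = 1 - x1 = 1 - 0.87 = 0.13
P = 0.87*91 + 0.13*185
P = 79.17 + 24.05
P = 103.22 kPa


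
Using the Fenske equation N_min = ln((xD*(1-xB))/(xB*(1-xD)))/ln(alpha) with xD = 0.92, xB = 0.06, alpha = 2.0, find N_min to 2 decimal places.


N_min = ln((xD*(1-xB))/(xB*(1-xD))) / ln(alpha)
Numerator inside ln: 0.8648 / 0.0048 = 180.166667
ln(180.166667) = 5.193882
ln(alpha) = ln(2.0) = 0.693147
N_min = 5.193882 / 0.693147 = 7.49


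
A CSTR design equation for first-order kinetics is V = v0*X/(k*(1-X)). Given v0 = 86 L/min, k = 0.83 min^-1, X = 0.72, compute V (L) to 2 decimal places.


V = v0 * X / (k * (1 - X))
V = 86 * 0.72 / (0.83 * (1 - 0.72))
V = 61.92 / (0.83 * 0.28)
V = 61.92 / 0.2324
V = 266.44 L


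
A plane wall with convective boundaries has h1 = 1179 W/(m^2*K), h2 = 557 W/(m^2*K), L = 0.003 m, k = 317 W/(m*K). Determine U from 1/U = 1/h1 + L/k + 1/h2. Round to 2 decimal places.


1/U = 1/h1 + L/k + 1/h2
1/U = 1/1179 + 0.003/317 + 1/557
1/U = 0.0008481764 + 9.4637e-06 + 0.0017953321
1/U = 0.0026529722
U = 376.94 W/(m^2*K)


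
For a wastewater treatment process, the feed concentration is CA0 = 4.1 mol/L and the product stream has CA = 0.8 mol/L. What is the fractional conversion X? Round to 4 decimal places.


X = (CA0 - CA) / CA0
X = (4.1 - 0.8) / 4.1
X = 3.3 / 4.1
X = 0.8049


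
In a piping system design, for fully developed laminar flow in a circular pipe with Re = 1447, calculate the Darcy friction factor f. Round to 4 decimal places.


f = 64 / Re
f = 64 / 1447
f = 0.0442


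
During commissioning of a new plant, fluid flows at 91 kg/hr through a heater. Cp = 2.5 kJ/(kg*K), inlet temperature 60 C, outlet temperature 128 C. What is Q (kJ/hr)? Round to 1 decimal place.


Q = m_dot * Cp * (T2 - T1)
Q = 91 * 2.5 * (128 - 60)
Q = 91 * 2.5 * 68
Q = 15470.0 kJ/hr


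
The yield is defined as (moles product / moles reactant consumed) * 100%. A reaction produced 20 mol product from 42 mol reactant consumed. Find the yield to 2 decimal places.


Yield = (moles product / moles consumed) * 100%
Yield = (20 / 42) * 100
Yield = 0.4762 * 100
Yield = 47.62%


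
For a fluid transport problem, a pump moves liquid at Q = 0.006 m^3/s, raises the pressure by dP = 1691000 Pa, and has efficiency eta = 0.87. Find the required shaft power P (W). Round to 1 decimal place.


P = Q * dP / eta
P = 0.006 * 1691000 / 0.87
P = 10146.0 / 0.87
P = 11662.1 W


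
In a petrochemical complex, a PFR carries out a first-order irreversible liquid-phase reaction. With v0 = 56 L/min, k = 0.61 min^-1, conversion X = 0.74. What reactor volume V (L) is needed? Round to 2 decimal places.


V = (v0/k) * ln(1/(1-X))
V = (56/0.61) * ln(1/(1-0.74))
V = 91.803279 * ln(3.846154)
V = 91.803279 * 1.347074
V = 123.67 L


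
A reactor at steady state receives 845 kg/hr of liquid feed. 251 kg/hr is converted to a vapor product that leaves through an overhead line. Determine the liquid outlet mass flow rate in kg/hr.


Steady-state mass balance on the main outlet: F_out = F_in - F_removed
F_out = 845 - 251
F_out = 594 kg/hr


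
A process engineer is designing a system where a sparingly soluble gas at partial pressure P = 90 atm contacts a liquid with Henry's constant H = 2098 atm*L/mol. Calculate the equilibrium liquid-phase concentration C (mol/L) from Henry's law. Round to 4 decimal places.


C = P / H
C = 90 / 2098
C = 0.0429 mol/L


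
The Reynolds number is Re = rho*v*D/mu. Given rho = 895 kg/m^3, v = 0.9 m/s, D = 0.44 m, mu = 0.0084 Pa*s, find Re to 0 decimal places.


Re = rho * v * D / mu
Re = 895 * 0.9 * 0.44 / 0.0084
Re = 354.42 / 0.0084
Re = 42193


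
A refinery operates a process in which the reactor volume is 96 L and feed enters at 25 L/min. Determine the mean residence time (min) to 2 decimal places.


tau = V / v0
tau = 96 / 25
tau = 3.84 min


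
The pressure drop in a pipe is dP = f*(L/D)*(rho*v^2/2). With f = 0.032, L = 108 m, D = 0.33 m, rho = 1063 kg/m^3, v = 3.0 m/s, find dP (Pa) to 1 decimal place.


dP = f * (L/D) * (rho*v^2/2)
dP = 0.032 * (108/0.33) * (1063*3.0^2/2)
L/D = 327.27272727
rho*v^2/2 = 1063*9.0/2 = 4783.5
dP = 0.032 * 327.27272727 * 4783.5
dP = 50096.3 Pa


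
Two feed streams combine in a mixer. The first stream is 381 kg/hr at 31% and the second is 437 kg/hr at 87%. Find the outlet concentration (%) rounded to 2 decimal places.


Mass balance on solute: F1*x1 + F2*x2 = F3*x3
F3 = F1 + F2 = 381 + 437 = 818 kg/hr
x3 = (F1*x1 + F2*x2)/F3
x3 = (381*0.31 + 437*0.87) / 818
x3 = 60.92%


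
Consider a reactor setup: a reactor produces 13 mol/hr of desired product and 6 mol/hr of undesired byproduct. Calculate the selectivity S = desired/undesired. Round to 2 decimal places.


S = desired product rate / undesired product rate
S = 13 / 6
S = 2.17


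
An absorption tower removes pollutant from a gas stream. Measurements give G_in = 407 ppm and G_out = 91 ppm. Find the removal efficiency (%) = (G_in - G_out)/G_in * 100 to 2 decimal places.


Efficiency = (G_in - G_out) / G_in * 100%
Efficiency = (407 - 91) / 407 * 100
Efficiency = 316 / 407 * 100
Efficiency = 77.64%


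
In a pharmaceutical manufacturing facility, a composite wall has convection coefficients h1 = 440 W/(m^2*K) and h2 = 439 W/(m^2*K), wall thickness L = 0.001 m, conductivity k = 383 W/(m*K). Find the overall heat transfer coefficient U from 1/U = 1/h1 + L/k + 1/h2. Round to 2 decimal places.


1/U = 1/h1 + L/k + 1/h2
1/U = 1/440 + 0.001/383 + 1/439
1/U = 0.0022727273 + 2.611e-06 + 0.0022779043
1/U = 0.0045532426
U = 219.62 W/(m^2*K)


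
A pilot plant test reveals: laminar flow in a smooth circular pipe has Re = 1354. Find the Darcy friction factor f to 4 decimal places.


f = 64 / Re
f = 64 / 1354
f = 0.0473


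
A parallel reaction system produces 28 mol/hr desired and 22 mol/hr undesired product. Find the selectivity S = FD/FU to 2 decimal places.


S = desired product rate / undesired product rate
S = 28 / 22
S = 1.27


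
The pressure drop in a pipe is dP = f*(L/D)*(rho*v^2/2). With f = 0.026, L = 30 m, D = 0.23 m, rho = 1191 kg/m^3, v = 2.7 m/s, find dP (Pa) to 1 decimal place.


dP = f * (L/D) * (rho*v^2/2)
dP = 0.026 * (30/0.23) * (1191*2.7^2/2)
L/D = 130.43478261
rho*v^2/2 = 1191*7.29/2 = 4341.195
dP = 0.026 * 130.43478261 * 4341.195
dP = 14722.3 Pa


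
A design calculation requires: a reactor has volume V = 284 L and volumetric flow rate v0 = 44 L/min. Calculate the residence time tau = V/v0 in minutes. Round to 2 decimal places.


tau = V / v0
tau = 284 / 44
tau = 6.45 min


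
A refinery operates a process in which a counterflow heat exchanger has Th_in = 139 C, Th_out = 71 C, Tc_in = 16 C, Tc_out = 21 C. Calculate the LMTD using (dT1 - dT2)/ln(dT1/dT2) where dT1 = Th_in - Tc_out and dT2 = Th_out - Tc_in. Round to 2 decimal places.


dT1 = Th_in - Tc_out = 139 - 21 = 118
dT2 = Th_out - Tc_in = 71 - 16 = 55
LMTD = (dT1 - dT2) / ln(dT1/dT2)
LMTD = (118 - 55) / ln(118/55)
LMTD = 82.53 K


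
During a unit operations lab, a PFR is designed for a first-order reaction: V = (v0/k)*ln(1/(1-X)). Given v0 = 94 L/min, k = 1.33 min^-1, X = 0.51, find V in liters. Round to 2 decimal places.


V = (v0/k) * ln(1/(1-X))
V = (94/1.33) * ln(1/(1-0.51))
V = 70.676692 * ln(2.040816)
V = 70.676692 * 0.71335
V = 50.42 L


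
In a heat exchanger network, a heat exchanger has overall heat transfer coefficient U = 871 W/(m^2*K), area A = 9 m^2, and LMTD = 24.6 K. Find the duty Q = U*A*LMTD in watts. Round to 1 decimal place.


Q = U * A * LMTD
Q = 871 * 9 * 24.6
Q = 192839.4 W
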